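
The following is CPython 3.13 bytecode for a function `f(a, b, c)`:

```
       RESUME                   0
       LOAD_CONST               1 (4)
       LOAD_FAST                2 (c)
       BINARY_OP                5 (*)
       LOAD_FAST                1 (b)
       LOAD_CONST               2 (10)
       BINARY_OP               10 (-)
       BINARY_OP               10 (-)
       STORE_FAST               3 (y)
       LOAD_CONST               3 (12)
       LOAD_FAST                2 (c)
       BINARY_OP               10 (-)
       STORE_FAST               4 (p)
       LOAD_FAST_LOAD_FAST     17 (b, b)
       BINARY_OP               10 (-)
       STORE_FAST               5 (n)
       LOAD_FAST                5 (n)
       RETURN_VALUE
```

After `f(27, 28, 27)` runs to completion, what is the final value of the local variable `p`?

LOAD_CONST → push 4. Stack: [4]
LOAD_FAST c → push 27. Stack: [4, 27]
BINARY_OP * → 4 * 27 = 108. Stack: [108]
LOAD_FAST b → push 28. Stack: [108, 28]
LOAD_CONST → push 10. Stack: [108, 28, 10]
BINARY_OP - → 28 - 10 = 18. Stack: [108, 18]
BINARY_OP - → 108 - 18 = 90. Stack: [90]
STORE_FAST y → y=90. Stack: []
LOAD_CONST → push 12. Stack: [12]
LOAD_FAST c → push 27. Stack: [12, 27]
BINARY_OP - → 12 - 27 = -15. Stack: [-15]
STORE_FAST p → p=-15. Stack: []
LOAD_FAST_LOAD_FAST b,b → push 28,28. Stack: [28, 28]
BINARY_OP - → 28 - 28 = 0. Stack: [0]
STORE_FAST n → n=0. Stack: []
LOAD_FAST n → push 0. Stack: [0]
RETURN_VALUE → return 0.

-15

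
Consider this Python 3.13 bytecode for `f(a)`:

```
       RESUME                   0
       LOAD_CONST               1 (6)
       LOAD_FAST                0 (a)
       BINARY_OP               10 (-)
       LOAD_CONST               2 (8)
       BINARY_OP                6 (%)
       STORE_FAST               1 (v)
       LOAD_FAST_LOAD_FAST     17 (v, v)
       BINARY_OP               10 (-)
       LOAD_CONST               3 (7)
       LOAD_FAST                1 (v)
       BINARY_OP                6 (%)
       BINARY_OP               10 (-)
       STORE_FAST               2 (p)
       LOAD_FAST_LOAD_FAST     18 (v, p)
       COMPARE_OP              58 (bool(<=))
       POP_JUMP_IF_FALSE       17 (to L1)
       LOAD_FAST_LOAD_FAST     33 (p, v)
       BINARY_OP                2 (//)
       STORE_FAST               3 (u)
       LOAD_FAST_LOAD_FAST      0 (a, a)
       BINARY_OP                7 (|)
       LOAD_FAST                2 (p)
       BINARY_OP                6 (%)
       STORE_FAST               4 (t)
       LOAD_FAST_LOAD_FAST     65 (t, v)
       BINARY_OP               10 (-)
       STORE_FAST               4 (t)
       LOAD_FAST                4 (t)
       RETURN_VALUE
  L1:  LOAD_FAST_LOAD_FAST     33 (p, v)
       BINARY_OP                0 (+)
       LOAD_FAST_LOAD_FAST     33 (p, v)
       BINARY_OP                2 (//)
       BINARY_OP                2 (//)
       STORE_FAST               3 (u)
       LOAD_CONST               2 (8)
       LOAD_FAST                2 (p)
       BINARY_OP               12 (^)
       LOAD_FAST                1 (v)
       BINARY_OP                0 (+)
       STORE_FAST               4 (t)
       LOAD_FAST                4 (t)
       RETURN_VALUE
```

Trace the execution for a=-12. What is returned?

-7

LOAD_CONST → push 6. Stack: [6]
LOAD_FAST a → push -12. Stack: [6, -12]
BINARY_OP - → 6 - -12 = 18. Stack: [18]
LOAD_CONST → push 8. Stack: [18, 8]
BINARY_OP % → 18 % 8 = 2. Stack: [2]
STORE_FAST v → v=2. Stack: []
LOAD_FAST_LOAD_FAST v,v → push 2,2. Stack: [2, 2]
BINARY_OP - → 2 - 2 = 0. Stack: [0]
LOAD_CONST → push 7. Stack: [0, 7]
LOAD_FAST v → push 2. Stack: [0, 7, 2]
BINARY_OP % → 7 % 2 = 1. Stack: [0, 1]
BINARY_OP - → 0 - 1 = -1. Stack: [-1]
STORE_FAST p → p=-1. Stack: []
LOAD_FAST_LOAD_FAST v,p → push 2,-1. Stack: [2, -1]
COMPARE_OP bool(<=) → 2 vs -1 = False. Stack: [False]
POP_JUMP_IF_FALSE → pop False; jump. Stack: []
LOAD_FAST_LOAD_FAST p,v → push -1,2. Stack: [-1, 2]
BINARY_OP + → -1 + 2 = 1. Stack: [1]
LOAD_FAST_LOAD_FAST p,v → push -1,2. Stack: [1, -1, 2]
BINARY_OP // → -1 // 2 = -1. Stack: [1, -1]
BINARY_OP // → 1 // -1 = -1. Stack: [-1]
STORE_FAST u → u=-1. Stack: []
LOAD_CONST → push 8. Stack: [8]
LOAD_FAST p → push -1. Stack: [8, -1]
BINARY_OP ^ → 8 ^ -1 = -9. Stack: [-9]
LOAD_FAST v → push 2. Stack: [-9, 2]
BINARY_OP + → -9 + 2 = -7. Stack: [-7]
STORE_FAST t → t=-7. Stack: []
LOAD_FAST t → push -7. Stack: [-7]
RETURN_VALUE → return -7.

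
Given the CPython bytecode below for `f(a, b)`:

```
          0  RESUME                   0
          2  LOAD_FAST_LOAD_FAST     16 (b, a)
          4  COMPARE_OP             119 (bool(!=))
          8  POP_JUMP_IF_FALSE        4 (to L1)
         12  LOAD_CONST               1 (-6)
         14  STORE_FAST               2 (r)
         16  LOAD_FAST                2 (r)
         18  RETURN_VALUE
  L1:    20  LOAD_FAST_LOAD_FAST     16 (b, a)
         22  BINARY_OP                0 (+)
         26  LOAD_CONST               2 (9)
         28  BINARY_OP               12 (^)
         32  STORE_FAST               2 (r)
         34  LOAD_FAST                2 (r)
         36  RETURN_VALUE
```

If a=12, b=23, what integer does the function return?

-6

LOAD_FAST_LOAD_FAST b,a → push 23,12. Stack: [23, 12]
COMPARE_OP bool(!=) → 23 vs 12 = True. Stack: [True]
POP_JUMP_IF_FALSE → pop True; no jump. Stack: []
LOAD_CONST → push -6. Stack: [-6]
STORE_FAST r → r=-6. Stack: []
LOAD_FAST r → push -6. Stack: [-6]
RETURN_VALUE → return -6.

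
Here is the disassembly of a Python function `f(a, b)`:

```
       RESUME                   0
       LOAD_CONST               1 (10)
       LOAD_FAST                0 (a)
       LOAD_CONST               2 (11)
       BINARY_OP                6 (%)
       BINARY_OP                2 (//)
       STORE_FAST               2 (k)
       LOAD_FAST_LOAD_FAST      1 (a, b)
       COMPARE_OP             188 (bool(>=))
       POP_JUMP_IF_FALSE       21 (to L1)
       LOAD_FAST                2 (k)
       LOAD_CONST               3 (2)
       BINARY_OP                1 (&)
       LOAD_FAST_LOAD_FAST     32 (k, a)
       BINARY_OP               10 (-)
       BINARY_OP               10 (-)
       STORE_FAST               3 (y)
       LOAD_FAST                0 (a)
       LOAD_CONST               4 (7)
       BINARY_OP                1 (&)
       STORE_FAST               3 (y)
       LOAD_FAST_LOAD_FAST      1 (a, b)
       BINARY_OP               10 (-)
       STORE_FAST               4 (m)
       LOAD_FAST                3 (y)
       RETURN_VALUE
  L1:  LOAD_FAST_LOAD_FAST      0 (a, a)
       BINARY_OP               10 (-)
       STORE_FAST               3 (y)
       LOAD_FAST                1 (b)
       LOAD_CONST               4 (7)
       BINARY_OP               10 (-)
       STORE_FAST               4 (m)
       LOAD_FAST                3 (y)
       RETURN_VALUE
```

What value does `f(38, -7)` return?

LOAD_CONST → push 10. Stack: [10]
LOAD_FAST a → push 38. Stack: [10, 38]
LOAD_CONST → push 11. Stack: [10, 38, 11]
BINARY_OP % → 38 % 11 = 5. Stack: [10, 5]
BINARY_OP // → 10 // 5 = 2. Stack: [2]
STORE_FAST k → k=2. Stack: []
LOAD_FAST_LOAD_FAST a,b → push 38,-7. Stack: [38, -7]
COMPARE_OP bool(>=) → 38 vs -7 = True. Stack: [True]
POP_JUMP_IF_FALSE → pop True; no jump. Stack: []
LOAD_FAST k → push 2. Stack: [2]
LOAD_CONST → push 2. Stack: [2, 2]
BINARY_OP & → 2 & 2 = 2. Stack: [2]
LOAD_FAST_LOAD_FAST k,a → push 2,38. Stack: [2, 2, 38]
BINARY_OP - → 2 - 38 = -36. Stack: [2, -36]
BINARY_OP - → 2 - -36 = 38. Stack: [38]
STORE_FAST y → y=38. Stack: []
LOAD_FAST a → push 38. Stack: [38]
LOAD_CONST → push 7. Stack: [38, 7]
BINARY_OP & → 38 & 7 = 6. Stack: [6]
STORE_FAST y → y=6. Stack: []
LOAD_FAST_LOAD_FAST a,b → push 38,-7. Stack: [38, -7]
BINARY_OP - → 38 - -7 = 45. Stack: [45]
STORE_FAST m → m=45. Stack: []
LOAD_FAST y → push 6. Stack: [6]
RETURN_VALUE → return 6.

6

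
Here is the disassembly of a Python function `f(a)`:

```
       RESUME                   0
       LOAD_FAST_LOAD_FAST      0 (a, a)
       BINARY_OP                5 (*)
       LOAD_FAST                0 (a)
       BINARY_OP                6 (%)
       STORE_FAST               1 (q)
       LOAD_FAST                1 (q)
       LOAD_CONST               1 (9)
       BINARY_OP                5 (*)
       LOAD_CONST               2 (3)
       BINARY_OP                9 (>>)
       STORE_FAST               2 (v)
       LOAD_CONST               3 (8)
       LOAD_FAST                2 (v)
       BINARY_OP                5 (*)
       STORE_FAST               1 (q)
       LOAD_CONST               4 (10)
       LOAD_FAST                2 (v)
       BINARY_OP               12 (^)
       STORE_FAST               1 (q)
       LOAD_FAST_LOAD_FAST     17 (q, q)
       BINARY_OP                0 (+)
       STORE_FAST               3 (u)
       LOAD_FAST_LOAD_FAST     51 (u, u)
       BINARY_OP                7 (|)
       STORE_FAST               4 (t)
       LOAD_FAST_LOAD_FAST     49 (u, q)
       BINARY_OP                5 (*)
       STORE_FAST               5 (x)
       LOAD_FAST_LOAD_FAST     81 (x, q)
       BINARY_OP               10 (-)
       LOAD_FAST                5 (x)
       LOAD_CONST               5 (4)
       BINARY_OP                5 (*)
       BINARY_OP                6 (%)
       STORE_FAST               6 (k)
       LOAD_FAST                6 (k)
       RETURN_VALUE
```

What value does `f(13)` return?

190

LOAD_FAST_LOAD_FAST a,a → push 13,13. Stack: [13, 13]
BINARY_OP * → 13 * 13 = 169. Stack: [169]
LOAD_FAST a → push 13. Stack: [169, 13]
BINARY_OP % → 169 % 13 = 0. Stack: [0]
STORE_FAST q → q=0. Stack: []
LOAD_FAST q → push 0. Stack: [0]
LOAD_CONST → push 9. Stack: [0, 9]
BINARY_OP * → 0 * 9 = 0. Stack: [0]
LOAD_CONST → push 3. Stack: [0, 3]
BINARY_OP >> → 0 >> 3 = 0. Stack: [0]
STORE_FAST v → v=0. Stack: []
LOAD_CONST → push 8. Stack: [8]
LOAD_FAST v → push 0. Stack: [8, 0]
BINARY_OP * → 8 * 0 = 0. Stack: [0]
STORE_FAST q → q=0. Stack: []
LOAD_CONST → push 10. Stack: [10]
LOAD_FAST v → push 0. Stack: [10, 0]
BINARY_OP ^ → 10 ^ 0 = 10. Stack: [10]
STORE_FAST q → q=10. Stack: []
LOAD_FAST_LOAD_FAST q,q → push 10,10. Stack: [10, 10]
BINARY_OP + → 10 + 10 = 20. Stack: [20]
STORE_FAST u → u=20. Stack: []
LOAD_FAST_LOAD_FAST u,u → push 20,20. Stack: [20, 20]
BINARY_OP | → 20 | 20 = 20. Stack: [20]
STORE_FAST t → t=20. Stack: []
LOAD_FAST_LOAD_FAST u,q → push 20,10. Stack: [20, 10]
BINARY_OP * → 20 * 10 = 200. Stack: [200]
STORE_FAST x → x=200. Stack: []
LOAD_FAST_LOAD_FAST x,q → push 200,10. Stack: [200, 10]
BINARY_OP - → 200 - 10 = 190. Stack: [190]
LOAD_FAST x → push 200. Stack: [190, 200]
LOAD_CONST → push 4. Stack: [190, 200, 4]
BINARY_OP * → 200 * 4 = 800. Stack: [190, 800]
BINARY_OP % → 190 % 800 = 190. Stack: [190]
STORE_FAST k → k=190. Stack: []
LOAD_FAST k → push 190. Stack: [190]
RETURN_VALUE → return 190.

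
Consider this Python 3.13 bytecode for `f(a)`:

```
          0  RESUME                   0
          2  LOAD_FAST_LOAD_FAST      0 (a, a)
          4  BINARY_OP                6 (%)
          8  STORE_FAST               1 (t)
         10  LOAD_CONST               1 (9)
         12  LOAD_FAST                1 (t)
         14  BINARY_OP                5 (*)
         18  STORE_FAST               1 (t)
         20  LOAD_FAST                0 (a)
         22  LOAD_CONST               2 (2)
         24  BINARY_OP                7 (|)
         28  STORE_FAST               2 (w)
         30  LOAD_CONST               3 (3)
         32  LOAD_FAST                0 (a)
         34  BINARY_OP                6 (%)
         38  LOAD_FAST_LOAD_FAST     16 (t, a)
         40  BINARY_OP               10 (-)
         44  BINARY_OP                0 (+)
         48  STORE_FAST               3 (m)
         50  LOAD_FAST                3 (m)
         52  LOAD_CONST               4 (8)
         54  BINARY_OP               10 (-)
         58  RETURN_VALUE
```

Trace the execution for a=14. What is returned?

LOAD_FAST_LOAD_FAST a,a → push 14,14. Stack: [14, 14]
BINARY_OP % → 14 % 14 = 0. Stack: [0]
STORE_FAST t → t=0. Stack: []
LOAD_CONST → push 9. Stack: [9]
LOAD_FAST t → push 0. Stack: [9, 0]
BINARY_OP * → 9 * 0 = 0. Stack: [0]
STORE_FAST t → t=0. Stack: []
LOAD_FAST a → push 14. Stack: [14]
LOAD_CONST → push 2. Stack: [14, 2]
BINARY_OP | → 14 | 2 = 14. Stack: [14]
STORE_FAST w → w=14. Stack: []
LOAD_CONST → push 3. Stack: [3]
LOAD_FAST a → push 14. Stack: [3, 14]
BINARY_OP % → 3 % 14 = 3. Stack: [3]
LOAD_FAST_LOAD_FAST t,a → push 0,14. Stack: [3, 0, 14]
BINARY_OP - → 0 - 14 = -14. Stack: [3, -14]
BINARY_OP + → 3 + -14 = -11. Stack: [-11]
STORE_FAST m → m=-11. Stack: []
LOAD_FAST m → push -11. Stack: [-11]
LOAD_CONST → push 8. Stack: [-11, 8]
BINARY_OP - → -11 - 8 = -19. Stack: [-19]
RETURN_VALUE → return -19.

-19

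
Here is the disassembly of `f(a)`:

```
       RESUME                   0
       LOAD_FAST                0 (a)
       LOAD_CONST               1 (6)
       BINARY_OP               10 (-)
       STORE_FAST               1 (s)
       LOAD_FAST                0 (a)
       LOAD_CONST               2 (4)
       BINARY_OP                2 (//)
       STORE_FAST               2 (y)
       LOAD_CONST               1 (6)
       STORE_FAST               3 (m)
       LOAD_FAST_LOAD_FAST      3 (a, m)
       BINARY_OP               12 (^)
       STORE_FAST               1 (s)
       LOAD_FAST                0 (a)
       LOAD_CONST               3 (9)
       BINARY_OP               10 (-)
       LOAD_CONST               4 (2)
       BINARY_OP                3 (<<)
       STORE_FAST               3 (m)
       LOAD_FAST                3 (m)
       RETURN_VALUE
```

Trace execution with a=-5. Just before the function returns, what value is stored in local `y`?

-2

LOAD_FAST a → push -5. Stack: [-5]
LOAD_CONST → push 6. Stack: [-5, 6]
BINARY_OP - → -5 - 6 = -11. Stack: [-11]
STORE_FAST s → s=-11. Stack: []
LOAD_FAST a → push -5. Stack: [-5]
LOAD_CONST → push 4. Stack: [-5, 4]
BINARY_OP // → -5 // 4 = -2. Stack: [-2]
STORE_FAST y → y=-2. Stack: []
LOAD_CONST → push 6. Stack: [6]
STORE_FAST m → m=6. Stack: []
LOAD_FAST_LOAD_FAST a,m → push -5,6. Stack: [-5, 6]
BINARY_OP ^ → -5 ^ 6 = -3. Stack: [-3]
STORE_FAST s → s=-3. Stack: []
LOAD_FAST a → push -5. Stack: [-5]
LOAD_CONST → push 9. Stack: [-5, 9]
BINARY_OP - → -5 - 9 = -14. Stack: [-14]
LOAD_CONST → push 2. Stack: [-14, 2]
BINARY_OP << → -14 << 2 = -56. Stack: [-56]
STORE_FAST m → m=-56. Stack: []
LOAD_FAST m → push -56. Stack: [-56]
RETURN_VALUE → return -56.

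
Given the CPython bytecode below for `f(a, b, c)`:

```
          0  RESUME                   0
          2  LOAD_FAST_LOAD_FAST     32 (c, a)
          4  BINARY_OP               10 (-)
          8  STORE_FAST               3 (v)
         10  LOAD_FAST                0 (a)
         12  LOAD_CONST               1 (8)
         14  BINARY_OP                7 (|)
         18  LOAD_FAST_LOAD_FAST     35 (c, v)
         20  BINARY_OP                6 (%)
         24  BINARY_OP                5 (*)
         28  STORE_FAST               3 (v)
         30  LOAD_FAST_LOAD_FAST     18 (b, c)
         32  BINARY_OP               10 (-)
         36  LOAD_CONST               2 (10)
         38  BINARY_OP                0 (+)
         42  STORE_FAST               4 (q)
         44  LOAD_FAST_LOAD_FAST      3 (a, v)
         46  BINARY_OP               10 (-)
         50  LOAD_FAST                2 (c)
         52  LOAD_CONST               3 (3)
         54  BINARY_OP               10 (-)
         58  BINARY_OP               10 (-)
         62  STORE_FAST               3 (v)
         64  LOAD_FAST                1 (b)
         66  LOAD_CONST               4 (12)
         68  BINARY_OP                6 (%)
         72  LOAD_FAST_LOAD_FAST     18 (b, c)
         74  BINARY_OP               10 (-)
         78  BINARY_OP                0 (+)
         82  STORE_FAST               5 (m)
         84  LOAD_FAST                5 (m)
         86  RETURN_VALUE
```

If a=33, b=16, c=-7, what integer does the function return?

LOAD_FAST_LOAD_FAST c,a → push -7,33. Stack: [-7, 33]
BINARY_OP - → -7 - 33 = -40. Stack: [-40]
STORE_FAST v → v=-40. Stack: []
LOAD_FAST a → push 33. Stack: [33]
LOAD_CONST → push 8. Stack: [33, 8]
BINARY_OP | → 33 | 8 = 41. Stack: [41]
LOAD_FAST_LOAD_FAST c,v → push -7,-40. Stack: [41, -7, -40]
BINARY_OP % → -7 % -40 = -7. Stack: [41, -7]
BINARY_OP * → 41 * -7 = -287. Stack: [-287]
STORE_FAST v → v=-287. Stack: []
LOAD_FAST_LOAD_FAST b,c → push 16,-7. Stack: [16, -7]
BINARY_OP - → 16 - -7 = 23. Stack: [23]
LOAD_CONST → push 10. Stack: [23, 10]
BINARY_OP + → 23 + 10 = 33. Stack: [33]
STORE_FAST q → q=33. Stack: []
LOAD_FAST_LOAD_FAST a,v → push 33,-287. Stack: [33, -287]
BINARY_OP - → 33 - -287 = 320. Stack: [320]
LOAD_FAST c → push -7. Stack: [320, -7]
LOAD_CONST → push 3. Stack: [320, -7, 3]
BINARY_OP - → -7 - 3 = -10. Stack: [320, -10]
BINARY_OP - → 320 - -10 = 330. Stack: [330]
STORE_FAST v → v=330. Stack: []
LOAD_FAST b → push 16. Stack: [16]
LOAD_CONST → push 12. Stack: [16, 12]
BINARY_OP % → 16 % 12 = 4. Stack: [4]
LOAD_FAST_LOAD_FAST b,c → push 16,-7. Stack: [4, 16, -7]
BINARY_OP - → 16 - -7 = 23. Stack: [4, 23]
BINARY_OP + → 4 + 23 = 27. Stack: [27]
STORE_FAST m → m=27. Stack: []
LOAD_FAST m → push 27. Stack: [27]
RETURN_VALUE → return 27.

27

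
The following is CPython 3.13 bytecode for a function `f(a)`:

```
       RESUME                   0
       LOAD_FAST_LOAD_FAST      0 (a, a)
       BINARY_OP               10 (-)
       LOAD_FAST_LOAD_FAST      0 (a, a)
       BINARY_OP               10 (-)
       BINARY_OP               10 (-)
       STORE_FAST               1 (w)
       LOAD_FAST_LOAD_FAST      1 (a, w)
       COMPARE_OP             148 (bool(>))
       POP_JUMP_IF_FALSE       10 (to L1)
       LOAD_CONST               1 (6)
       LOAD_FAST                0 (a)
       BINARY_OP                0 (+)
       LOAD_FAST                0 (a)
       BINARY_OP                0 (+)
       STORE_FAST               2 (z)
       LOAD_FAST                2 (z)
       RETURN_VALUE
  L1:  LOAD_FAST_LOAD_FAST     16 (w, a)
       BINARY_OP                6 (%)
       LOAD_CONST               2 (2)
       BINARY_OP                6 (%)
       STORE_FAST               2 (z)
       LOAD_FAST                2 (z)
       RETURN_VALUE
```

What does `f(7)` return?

20

LOAD_FAST_LOAD_FAST a,a → push 7,7. Stack: [7, 7]
BINARY_OP - → 7 - 7 = 0. Stack: [0]
LOAD_FAST_LOAD_FAST a,a → push 7,7. Stack: [0, 7, 7]
BINARY_OP - → 7 - 7 = 0. Stack: [0, 0]
BINARY_OP - → 0 - 0 = 0. Stack: [0]
STORE_FAST w → w=0. Stack: []
LOAD_FAST_LOAD_FAST a,w → push 7,0. Stack: [7, 0]
COMPARE_OP bool(>) → 7 vs 0 = True. Stack: [True]
POP_JUMP_IF_FALSE → pop True; no jump. Stack: []
LOAD_CONST → push 6. Stack: [6]
LOAD_FAST a → push 7. Stack: [6, 7]
BINARY_OP + → 6 + 7 = 13. Stack: [13]
LOAD_FAST a → push 7. Stack: [13, 7]
BINARY_OP + → 13 + 7 = 20. Stack: [20]
STORE_FAST z → z=20. Stack: []
LOAD_FAST z → push 20. Stack: [20]
RETURN_VALUE → return 20.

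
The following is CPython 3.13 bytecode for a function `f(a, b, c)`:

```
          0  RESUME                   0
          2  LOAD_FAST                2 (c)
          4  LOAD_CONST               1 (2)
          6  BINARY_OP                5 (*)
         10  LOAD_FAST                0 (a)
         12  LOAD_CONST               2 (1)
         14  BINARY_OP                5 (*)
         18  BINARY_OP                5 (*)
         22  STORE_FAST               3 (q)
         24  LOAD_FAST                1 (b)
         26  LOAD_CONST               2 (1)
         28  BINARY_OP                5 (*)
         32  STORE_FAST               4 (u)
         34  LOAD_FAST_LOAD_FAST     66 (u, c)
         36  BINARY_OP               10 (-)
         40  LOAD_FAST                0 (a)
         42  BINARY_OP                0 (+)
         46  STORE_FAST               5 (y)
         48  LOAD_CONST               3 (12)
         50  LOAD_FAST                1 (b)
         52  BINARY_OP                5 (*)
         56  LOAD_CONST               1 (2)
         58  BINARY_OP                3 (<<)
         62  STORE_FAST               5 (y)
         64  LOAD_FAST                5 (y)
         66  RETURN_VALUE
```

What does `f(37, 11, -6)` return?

528

LOAD_FAST c → push -6. Stack: [-6]
LOAD_CONST → push 2. Stack: [-6, 2]
BINARY_OP * → -6 * 2 = -12. Stack: [-12]
LOAD_FAST a → push 37. Stack: [-12, 37]
LOAD_CONST → push 1. Stack: [-12, 37, 1]
BINARY_OP * → 37 * 1 = 37. Stack: [-12, 37]
BINARY_OP * → -12 * 37 = -444. Stack: [-444]
STORE_FAST q → q=-444. Stack: []
LOAD_FAST b → push 11. Stack: [11]
LOAD_CONST → push 1. Stack: [11, 1]
BINARY_OP * → 11 * 1 = 11. Stack: [11]
STORE_FAST u → u=11. Stack: []
LOAD_FAST_LOAD_FAST u,c → push 11,-6. Stack: [11, -6]
BINARY_OP - → 11 - -6 = 17. Stack: [17]
LOAD_FAST a → push 37. Stack: [17, 37]
BINARY_OP + → 17 + 37 = 54. Stack: [54]
STORE_FAST y → y=54. Stack: []
LOAD_CONST → push 12. Stack: [12]
LOAD_FAST b → push 11. Stack: [12, 11]
BINARY_OP * → 12 * 11 = 132. Stack: [132]
LOAD_CONST → push 2. Stack: [132, 2]
BINARY_OP << → 132 << 2 = 528. Stack: [528]
STORE_FAST y → y=528. Stack: []
LOAD_FAST y → push 528. Stack: [528]
RETURN_VALUE → return 528.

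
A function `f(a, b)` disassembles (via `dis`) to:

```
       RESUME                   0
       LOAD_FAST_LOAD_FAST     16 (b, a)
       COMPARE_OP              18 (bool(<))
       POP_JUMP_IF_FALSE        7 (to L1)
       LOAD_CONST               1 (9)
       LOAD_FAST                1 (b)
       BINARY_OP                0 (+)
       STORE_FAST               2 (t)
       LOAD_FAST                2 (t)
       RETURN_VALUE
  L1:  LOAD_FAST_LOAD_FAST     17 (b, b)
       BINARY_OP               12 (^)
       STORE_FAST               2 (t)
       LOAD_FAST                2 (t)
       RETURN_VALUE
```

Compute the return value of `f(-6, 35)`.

0

LOAD_FAST_LOAD_FAST b,a → push 35,-6. Stack: [35, -6]
COMPARE_OP bool(<) → 35 vs -6 = False. Stack: [False]
POP_JUMP_IF_FALSE → pop False; jump. Stack: []
LOAD_FAST_LOAD_FAST b,b → push 35,35. Stack: [35, 35]
BINARY_OP ^ → 35 ^ 35 = 0. Stack: [0]
STORE_FAST t → t=0. Stack: []
LOAD_FAST t → push 0. Stack: [0]
RETURN_VALUE → return 0.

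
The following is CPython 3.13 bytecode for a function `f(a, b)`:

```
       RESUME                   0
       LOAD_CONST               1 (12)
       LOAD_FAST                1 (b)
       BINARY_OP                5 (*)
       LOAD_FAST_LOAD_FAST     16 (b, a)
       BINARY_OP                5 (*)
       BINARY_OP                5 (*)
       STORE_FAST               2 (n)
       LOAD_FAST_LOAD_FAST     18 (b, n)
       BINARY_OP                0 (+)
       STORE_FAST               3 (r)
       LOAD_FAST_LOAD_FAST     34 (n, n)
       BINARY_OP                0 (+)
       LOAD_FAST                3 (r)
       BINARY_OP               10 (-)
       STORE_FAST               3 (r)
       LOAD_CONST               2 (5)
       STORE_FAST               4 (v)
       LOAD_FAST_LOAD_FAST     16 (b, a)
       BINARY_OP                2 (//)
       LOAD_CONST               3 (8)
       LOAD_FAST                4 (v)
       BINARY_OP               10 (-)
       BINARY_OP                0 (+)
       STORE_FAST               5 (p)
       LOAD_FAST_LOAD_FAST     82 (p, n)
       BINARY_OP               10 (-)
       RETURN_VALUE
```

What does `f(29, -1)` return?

LOAD_CONST → push 12. Stack: [12]
LOAD_FAST b → push -1. Stack: [12, -1]
BINARY_OP * → 12 * -1 = -12. Stack: [-12]
LOAD_FAST_LOAD_FAST b,a → push -1,29. Stack: [-12, -1, 29]
BINARY_OP * → -1 * 29 = -29. Stack: [-12, -29]
BINARY_OP * → -12 * -29 = 348. Stack: [348]
STORE_FAST n → n=348. Stack: []
LOAD_FAST_LOAD_FAST b,n → push -1,348. Stack: [-1, 348]
BINARY_OP + → -1 + 348 = 347. Stack: [347]
STORE_FAST r → r=347. Stack: []
LOAD_FAST_LOAD_FAST n,n → push 348,348. Stack: [348, 348]
BINARY_OP + → 348 + 348 = 696. Stack: [696]
LOAD_FAST r → push 347. Stack: [696, 347]
BINARY_OP - → 696 - 347 = 349. Stack: [349]
STORE_FAST r → r=349. Stack: []
LOAD_CONST → push 5. Stack: [5]
STORE_FAST v → v=5. Stack: []
LOAD_FAST_LOAD_FAST b,a → push -1,29. Stack: [-1, 29]
BINARY_OP // → -1 // 29 = -1. Stack: [-1]
LOAD_CONST → push 8. Stack: [-1, 8]
LOAD_FAST v → push 5. Stack: [-1, 8, 5]
BINARY_OP - → 8 - 5 = 3. Stack: [-1, 3]
BINARY_OP + → -1 + 3 = 2. Stack: [2]
STORE_FAST p → p=2. Stack: []
LOAD_FAST_LOAD_FAST p,n → push 2,348. Stack: [2, 348]
BINARY_OP - → 2 - 348 = -346. Stack: [-346]
RETURN_VALUE → return -346.

-346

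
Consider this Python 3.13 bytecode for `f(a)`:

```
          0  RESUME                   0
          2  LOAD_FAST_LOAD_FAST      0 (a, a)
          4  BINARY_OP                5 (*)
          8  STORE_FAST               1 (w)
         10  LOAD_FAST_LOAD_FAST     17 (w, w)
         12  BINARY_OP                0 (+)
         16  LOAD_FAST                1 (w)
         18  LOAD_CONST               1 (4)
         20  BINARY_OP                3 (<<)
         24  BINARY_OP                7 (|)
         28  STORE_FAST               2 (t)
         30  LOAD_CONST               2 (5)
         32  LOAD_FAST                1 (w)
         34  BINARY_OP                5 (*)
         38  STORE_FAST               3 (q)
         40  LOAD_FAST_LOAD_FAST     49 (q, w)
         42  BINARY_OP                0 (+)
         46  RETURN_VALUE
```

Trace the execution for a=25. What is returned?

LOAD_FAST_LOAD_FAST a,a → push 25,25. Stack: [25, 25]
BINARY_OP * → 25 * 25 = 625. Stack: [625]
STORE_FAST w → w=625. Stack: []
LOAD_FAST_LOAD_FAST w,w → push 625,625. Stack: [625, 625]
BINARY_OP + → 625 + 625 = 1250. Stack: [1250]
LOAD_FAST w → push 625. Stack: [1250, 625]
LOAD_CONST → push 4. Stack: [1250, 625, 4]
BINARY_OP << → 625 << 4 = 10000. Stack: [1250, 10000]
BINARY_OP | → 1250 | 10000 = 10226. Stack: [10226]
STORE_FAST t → t=10226. Stack: []
LOAD_CONST → push 5. Stack: [5]
LOAD_FAST w → push 625. Stack: [5, 625]
BINARY_OP * → 5 * 625 = 3125. Stack: [3125]
STORE_FAST q → q=3125. Stack: []
LOAD_FAST_LOAD_FAST q,w → push 3125,625. Stack: [3125, 625]
BINARY_OP + → 3125 + 625 = 3750. Stack: [3750]
RETURN_VALUE → return 3750.

3750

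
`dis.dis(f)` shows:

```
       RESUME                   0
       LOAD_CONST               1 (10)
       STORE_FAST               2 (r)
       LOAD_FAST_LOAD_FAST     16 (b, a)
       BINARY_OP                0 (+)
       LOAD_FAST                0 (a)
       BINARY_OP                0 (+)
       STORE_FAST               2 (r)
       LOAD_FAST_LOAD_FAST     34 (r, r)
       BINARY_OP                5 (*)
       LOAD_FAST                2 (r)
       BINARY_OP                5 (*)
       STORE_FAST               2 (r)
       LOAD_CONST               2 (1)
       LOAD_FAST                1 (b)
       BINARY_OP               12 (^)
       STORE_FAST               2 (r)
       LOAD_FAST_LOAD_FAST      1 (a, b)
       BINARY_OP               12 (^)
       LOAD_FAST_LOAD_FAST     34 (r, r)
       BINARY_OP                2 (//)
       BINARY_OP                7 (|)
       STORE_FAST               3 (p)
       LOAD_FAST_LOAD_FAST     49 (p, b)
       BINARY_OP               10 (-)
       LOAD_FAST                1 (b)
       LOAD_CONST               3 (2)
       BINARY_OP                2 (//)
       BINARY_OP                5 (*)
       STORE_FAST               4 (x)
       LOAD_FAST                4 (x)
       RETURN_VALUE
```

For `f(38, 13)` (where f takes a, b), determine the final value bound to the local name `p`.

LOAD_CONST → push 10. Stack: [10]
STORE_FAST r → r=10. Stack: []
LOAD_FAST_LOAD_FAST b,a → push 13,38. Stack: [13, 38]
BINARY_OP + → 13 + 38 = 51. Stack: [51]
LOAD_FAST a → push 38. Stack: [51, 38]
BINARY_OP + → 51 + 38 = 89. Stack: [89]
STORE_FAST r → r=89. Stack: []
LOAD_FAST_LOAD_FAST r,r → push 89,89. Stack: [89, 89]
BINARY_OP * → 89 * 89 = 7921. Stack: [7921]
LOAD_FAST r → push 89. Stack: [7921, 89]
BINARY_OP * → 7921 * 89 = 704969. Stack: [704969]
STORE_FAST r → r=704969. Stack: []
LOAD_CONST → push 1. Stack: [1]
LOAD_FAST b → push 13. Stack: [1, 13]
BINARY_OP ^ → 1 ^ 13 = 12. Stack: [12]
STORE_FAST r → r=12. Stack: []
LOAD_FAST_LOAD_FAST a,b → push 38,13. Stack: [38, 13]
BINARY_OP ^ → 38 ^ 13 = 43. Stack: [43]
LOAD_FAST_LOAD_FAST r,r → push 12,12. Stack: [43, 12, 12]
BINARY_OP // → 12 // 12 = 1. Stack: [43, 1]
BINARY_OP | → 43 | 1 = 43. Stack: [43]
STORE_FAST p → p=43. Stack: []
LOAD_FAST_LOAD_FAST p,b → push 43,13. Stack: [43, 13]
BINARY_OP - → 43 - 13 = 30. Stack: [30]
LOAD_FAST b → push 13. Stack: [30, 13]
LOAD_CONST → push 2. Stack: [30, 13, 2]
BINARY_OP // → 13 // 2 = 6. Stack: [30, 6]
BINARY_OP * → 30 * 6 = 180. Stack: [180]
STORE_FAST x → x=180. Stack: []
LOAD_FAST x → push 180. Stack: [180]
RETURN_VALUE → return 180.

43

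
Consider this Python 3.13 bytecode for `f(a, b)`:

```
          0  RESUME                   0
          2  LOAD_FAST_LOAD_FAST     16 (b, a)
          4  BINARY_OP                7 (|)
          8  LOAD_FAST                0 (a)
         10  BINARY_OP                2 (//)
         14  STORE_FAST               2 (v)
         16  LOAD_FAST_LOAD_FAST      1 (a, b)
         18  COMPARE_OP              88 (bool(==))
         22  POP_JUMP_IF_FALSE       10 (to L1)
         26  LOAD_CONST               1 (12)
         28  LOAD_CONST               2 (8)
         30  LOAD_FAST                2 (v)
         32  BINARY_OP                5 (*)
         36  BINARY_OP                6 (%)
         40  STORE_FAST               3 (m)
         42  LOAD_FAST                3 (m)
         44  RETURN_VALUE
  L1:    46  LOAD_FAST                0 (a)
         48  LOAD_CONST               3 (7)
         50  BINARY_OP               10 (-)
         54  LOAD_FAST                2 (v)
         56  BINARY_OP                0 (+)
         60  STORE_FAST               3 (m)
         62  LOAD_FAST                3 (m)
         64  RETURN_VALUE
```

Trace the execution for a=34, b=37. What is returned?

LOAD_FAST_LOAD_FAST b,a → push 37,34. Stack: [37, 34]
BINARY_OP | → 37 | 34 = 39. Stack: [39]
LOAD_FAST a → push 34. Stack: [39, 34]
BINARY_OP // → 39 // 34 = 1. Stack: [1]
STORE_FAST v → v=1. Stack: []
LOAD_FAST_LOAD_FAST a,b → push 34,37. Stack: [34, 37]
COMPARE_OP bool(==) → 34 vs 37 = False. Stack: [False]
POP_JUMP_IF_FALSE → pop False; jump. Stack: []
LOAD_FAST a → push 34. Stack: [34]
LOAD_CONST → push 7. Stack: [34, 7]
BINARY_OP - → 34 - 7 = 27. Stack: [27]
LOAD_FAST v → push 1. Stack: [27, 1]
BINARY_OP + → 27 + 1 = 28. Stack: [28]
STORE_FAST m → m=28. Stack: []
LOAD_FAST m → push 28. Stack: [28]
RETURN_VALUE → return 28.

28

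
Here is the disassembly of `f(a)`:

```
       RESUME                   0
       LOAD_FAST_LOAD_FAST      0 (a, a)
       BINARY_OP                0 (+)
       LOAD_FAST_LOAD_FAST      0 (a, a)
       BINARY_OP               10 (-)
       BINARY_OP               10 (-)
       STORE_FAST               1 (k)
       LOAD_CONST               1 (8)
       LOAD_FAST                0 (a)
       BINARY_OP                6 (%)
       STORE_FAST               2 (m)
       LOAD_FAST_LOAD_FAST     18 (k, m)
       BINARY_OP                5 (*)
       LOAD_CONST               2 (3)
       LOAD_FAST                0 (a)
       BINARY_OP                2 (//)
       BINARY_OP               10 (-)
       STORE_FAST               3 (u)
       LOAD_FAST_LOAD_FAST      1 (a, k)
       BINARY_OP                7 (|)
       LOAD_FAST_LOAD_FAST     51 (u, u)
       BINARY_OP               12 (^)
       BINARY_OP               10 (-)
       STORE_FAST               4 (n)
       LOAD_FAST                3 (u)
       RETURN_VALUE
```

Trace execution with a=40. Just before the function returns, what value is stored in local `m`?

LOAD_FAST_LOAD_FAST a,a → push 40,40. Stack: [40, 40]
BINARY_OP + → 40 + 40 = 80. Stack: [80]
LOAD_FAST_LOAD_FAST a,a → push 40,40. Stack: [80, 40, 40]
BINARY_OP - → 40 - 40 = 0. Stack: [80, 0]
BINARY_OP - → 80 - 0 = 80. Stack: [80]
STORE_FAST k → k=80. Stack: []
LOAD_CONST → push 8. Stack: [8]
LOAD_FAST a → push 40. Stack: [8, 40]
BINARY_OP % → 8 % 40 = 8. Stack: [8]
STORE_FAST m → m=8. Stack: []
LOAD_FAST_LOAD_FAST k,m → push 80,8. Stack: [80, 8]
BINARY_OP * → 80 * 8 = 640. Stack: [640]
LOAD_CONST → push 3. Stack: [640, 3]
LOAD_FAST a → push 40. Stack: [640, 3, 40]
BINARY_OP // → 3 // 40 = 0. Stack: [640, 0]
BINARY_OP - → 640 - 0 = 640. Stack: [640]
STORE_FAST u → u=640. Stack: []
LOAD_FAST_LOAD_FAST a,k → push 40,80. Stack: [40, 80]
BINARY_OP | → 40 | 80 = 120. Stack: [120]
LOAD_FAST_LOAD_FAST u,u → push 640,640. Stack: [120, 640, 640]
BINARY_OP ^ → 640 ^ 640 = 0. Stack: [120, 0]
BINARY_OP - → 120 - 0 = 120. Stack: [120]
STORE_FAST n → n=120. Stack: []
LOAD_FAST u → push 640. Stack: [640]
RETURN_VALUE → return 640.

8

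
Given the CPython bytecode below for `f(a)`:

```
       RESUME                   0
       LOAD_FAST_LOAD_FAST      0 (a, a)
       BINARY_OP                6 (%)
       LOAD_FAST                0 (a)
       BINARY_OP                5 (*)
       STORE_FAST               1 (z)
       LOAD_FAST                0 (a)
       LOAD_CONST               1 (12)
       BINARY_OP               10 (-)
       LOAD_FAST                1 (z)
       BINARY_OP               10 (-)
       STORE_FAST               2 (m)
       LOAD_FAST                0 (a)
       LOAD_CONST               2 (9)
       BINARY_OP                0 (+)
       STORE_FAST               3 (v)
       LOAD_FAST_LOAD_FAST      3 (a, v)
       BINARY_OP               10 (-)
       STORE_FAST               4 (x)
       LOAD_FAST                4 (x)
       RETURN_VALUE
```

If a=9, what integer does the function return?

LOAD_FAST_LOAD_FAST a,a → push 9,9. Stack: [9, 9]
BINARY_OP % → 9 % 9 = 0. Stack: [0]
LOAD_FAST a → push 9. Stack: [0, 9]
BINARY_OP * → 0 * 9 = 0. Stack: [0]
STORE_FAST z → z=0. Stack: []
LOAD_FAST a → push 9. Stack: [9]
LOAD_CONST → push 12. Stack: [9, 12]
BINARY_OP - → 9 - 12 = -3. Stack: [-3]
LOAD_FAST z → push 0. Stack: [-3, 0]
BINARY_OP - → -3 - 0 = -3. Stack: [-3]
STORE_FAST m → m=-3. Stack: []
LOAD_FAST a → push 9. Stack: [9]
LOAD_CONST → push 9. Stack: [9, 9]
BINARY_OP + → 9 + 9 = 18. Stack: [18]
STORE_FAST v → v=18. Stack: []
LOAD_FAST_LOAD_FAST a,v → push 9,18. Stack: [9, 18]
BINARY_OP - → 9 - 18 = -9. Stack: [-9]
STORE_FAST x → x=-9. Stack: []
LOAD_FAST x → push -9. Stack: [-9]
RETURN_VALUE → return -9.

-9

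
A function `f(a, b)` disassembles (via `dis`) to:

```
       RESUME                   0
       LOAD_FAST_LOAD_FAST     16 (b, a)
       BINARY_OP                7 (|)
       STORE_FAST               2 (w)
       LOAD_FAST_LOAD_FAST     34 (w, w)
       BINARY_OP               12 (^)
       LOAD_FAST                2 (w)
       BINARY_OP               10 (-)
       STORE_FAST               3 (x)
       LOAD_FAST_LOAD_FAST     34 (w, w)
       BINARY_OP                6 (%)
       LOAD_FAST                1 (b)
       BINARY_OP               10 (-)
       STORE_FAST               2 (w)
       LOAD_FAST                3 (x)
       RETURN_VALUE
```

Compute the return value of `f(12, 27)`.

-31

LOAD_FAST_LOAD_FAST b,a → push 27,12. Stack: [27, 12]
BINARY_OP | → 27 | 12 = 31. Stack: [31]
STORE_FAST w → w=31. Stack: []
LOAD_FAST_LOAD_FAST w,w → push 31,31. Stack: [31, 31]
BINARY_OP ^ → 31 ^ 31 = 0. Stack: [0]
LOAD_FAST w → push 31. Stack: [0, 31]
BINARY_OP - → 0 - 31 = -31. Stack: [-31]
STORE_FAST x → x=-31. Stack: []
LOAD_FAST_LOAD_FAST w,w → push 31,31. Stack: [31, 31]
BINARY_OP % → 31 % 31 = 0. Stack: [0]
LOAD_FAST b → push 27. Stack: [0, 27]
BINARY_OP - → 0 - 27 = -27. Stack: [-27]
STORE_FAST w → w=-27. Stack: []
LOAD_FAST x → push -31. Stack: [-31]
RETURN_VALUE → return -31.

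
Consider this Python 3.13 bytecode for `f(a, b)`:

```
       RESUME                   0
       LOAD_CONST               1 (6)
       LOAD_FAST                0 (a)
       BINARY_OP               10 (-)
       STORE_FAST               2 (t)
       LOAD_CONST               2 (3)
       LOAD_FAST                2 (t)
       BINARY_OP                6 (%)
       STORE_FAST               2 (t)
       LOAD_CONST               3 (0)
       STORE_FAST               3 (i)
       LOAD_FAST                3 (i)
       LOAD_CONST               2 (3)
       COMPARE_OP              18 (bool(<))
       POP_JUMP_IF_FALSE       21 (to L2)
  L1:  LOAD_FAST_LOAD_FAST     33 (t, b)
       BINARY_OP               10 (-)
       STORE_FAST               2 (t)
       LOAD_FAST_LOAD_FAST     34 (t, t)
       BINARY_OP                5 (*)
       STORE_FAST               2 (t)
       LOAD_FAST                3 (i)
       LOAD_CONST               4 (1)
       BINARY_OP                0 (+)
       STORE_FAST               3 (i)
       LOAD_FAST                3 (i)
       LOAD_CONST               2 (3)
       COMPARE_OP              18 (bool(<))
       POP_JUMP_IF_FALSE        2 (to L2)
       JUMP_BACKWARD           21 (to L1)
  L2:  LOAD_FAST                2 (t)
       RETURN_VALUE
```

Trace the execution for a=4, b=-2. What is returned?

15129

LOAD_CONST → push 6. Stack: [6]
LOAD_FAST a → push 4. Stack: [6, 4]
BINARY_OP - → 6 - 4 = 2. Stack: [2]
STORE_FAST t → t=2. Stack: []
LOAD_CONST → push 3. Stack: [3]
LOAD_FAST t → push 2. Stack: [3, 2]
BINARY_OP % → 3 % 2 = 1. Stack: [1]
STORE_FAST t → t=1. Stack: []
LOAD_CONST → push 0. Stack: [0]
STORE_FAST i → i=0. Stack: []
LOAD_FAST i → push 0. Stack: [0]
LOAD_CONST → push 3. Stack: [0, 3]
COMPARE_OP bool(<) → 0 vs 3 = True. Stack: [True]
POP_JUMP_IF_FALSE → pop True; no jump. Stack: []
LOAD_FAST_LOAD_FAST t,b → push 1,-2. Stack: [1, -2]
BINARY_OP - → 1 - -2 = 3. Stack: [3]
STORE_FAST t → t=3. Stack: []
LOAD_FAST_LOAD_FAST t,t → push 3,3. Stack: [3, 3]
BINARY_OP * → 3 * 3 = 9. Stack: [9]
STORE_FAST t → t=9. Stack: []
LOAD_FAST i → push 0. Stack: [0]
LOAD_CONST → push 1. Stack: [0, 1]
BINARY_OP + → 0 + 1 = 1. Stack: [1]
STORE_FAST i → i=1. Stack: []
LOAD_FAST i → push 1. Stack: [1]
LOAD_CONST → push 3. Stack: [1, 3]
COMPARE_OP bool(<) → 1 vs 3 = True. Stack: [True]
POP_JUMP_IF_FALSE → pop True; no jump. Stack: []
LOAD_FAST_LOAD_FAST t,b → push 9,-2. Stack: [9, -2]
BINARY_OP - → 9 - -2 = 11. Stack: [11]
STORE_FAST t → t=11. Stack: []
LOAD_FAST_LOAD_FAST t,t → push 11,11. Stack: [11, 11]
BINARY_OP * → 11 * 11 = 121. Stack: [121]
STORE_FAST t → t=121. Stack: []
LOAD_FAST i → push 1. Stack: [1]
LOAD_CONST → push 1. Stack: [1, 1]
BINARY_OP + → 1 + 1 = 2. Stack: [2]
STORE_FAST i → i=2. Stack: []
LOAD_FAST i → push 2. Stack: [2]
LOAD_CONST → push 3. Stack: [2, 3]
COMPARE_OP bool(<) → 2 vs 3 = True. Stack: [True]
POP_JUMP_IF_FALSE → pop True; no jump. Stack: []
LOAD_FAST_LOAD_FAST t,b → push 121,-2. Stack: [121, -2]
BINARY_OP - → 121 - -2 = 123. Stack: [123]
STORE_FAST t → t=123. Stack: []
LOAD_FAST_LOAD_FAST t,t → push 123,123. Stack: [123, 123]
BINARY_OP * → 123 * 123 = 15129. Stack: [15129]
STORE_FAST t → t=15129. Stack: []
LOAD_FAST i → push 2. Stack: [2]
LOAD_CONST → push 1. Stack: [2, 1]
BINARY_OP + → 2 + 1 = 3. Stack: [3]
STORE_FAST i → i=3. Stack: []
LOAD_FAST i → push 3. Stack: [3]
LOAD_CONST → push 3. Stack: [3, 3]
COMPARE_OP bool(<) → 3 vs 3 = False. Stack: [False]
POP_JUMP_IF_FALSE → pop False; jump. Stack: []
LOAD_FAST t → push 15129. Stack: [15129]
RETURN_VALUE → return 15129.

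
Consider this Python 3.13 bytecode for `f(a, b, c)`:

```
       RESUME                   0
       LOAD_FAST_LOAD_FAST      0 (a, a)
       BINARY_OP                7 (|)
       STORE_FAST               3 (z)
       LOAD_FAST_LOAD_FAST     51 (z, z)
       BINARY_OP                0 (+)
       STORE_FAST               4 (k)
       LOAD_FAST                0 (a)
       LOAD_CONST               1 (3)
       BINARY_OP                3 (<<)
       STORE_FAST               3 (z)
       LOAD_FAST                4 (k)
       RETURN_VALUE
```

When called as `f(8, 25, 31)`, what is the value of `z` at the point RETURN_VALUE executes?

64

LOAD_FAST_LOAD_FAST a,a → push 8,8. Stack: [8, 8]
BINARY_OP | → 8 | 8 = 8. Stack: [8]
STORE_FAST z → z=8. Stack: []
LOAD_FAST_LOAD_FAST z,z → push 8,8. Stack: [8, 8]
BINARY_OP + → 8 + 8 = 16. Stack: [16]
STORE_FAST k → k=16. Stack: []
LOAD_FAST a → push 8. Stack: [8]
LOAD_CONST → push 3. Stack: [8, 3]
BINARY_OP << → 8 << 3 = 64. Stack: [64]
STORE_FAST z → z=64. Stack: []
LOAD_FAST k → push 16. Stack: [16]
RETURN_VALUE → return 16.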